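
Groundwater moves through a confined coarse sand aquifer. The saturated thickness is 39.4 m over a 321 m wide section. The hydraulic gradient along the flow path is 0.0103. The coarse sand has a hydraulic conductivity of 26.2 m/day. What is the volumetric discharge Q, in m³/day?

Cross-sectional area A = 321 × 39.4 = 12647 m².
Hydraulic gradient i = 0.0103.
Darcy's law: Q = K · A · i = 26.20 × 12647 × 0.01030 = 3413 m³/day.

3410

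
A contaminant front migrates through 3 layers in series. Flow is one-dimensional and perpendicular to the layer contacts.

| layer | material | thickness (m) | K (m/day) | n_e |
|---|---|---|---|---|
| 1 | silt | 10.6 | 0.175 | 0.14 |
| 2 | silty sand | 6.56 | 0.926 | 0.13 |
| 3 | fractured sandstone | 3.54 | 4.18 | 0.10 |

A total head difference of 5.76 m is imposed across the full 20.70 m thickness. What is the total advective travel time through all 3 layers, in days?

With flow normal to the layers, continuity requires the same specific discharge q through every layer.
Σ(b_i/K_i) = 10.6/0.175 + 6.56/0.926 + 3.54/4.18 = 68.50 d.
q = Δh / Σ(b_i/K_i) = 5.76 / 68.50 = 0.08408 m/day.
In each layer the seepage velocity is v_i = q/n_i, so the layer transit time is t_i = b_i·n_i / q:
  layer 1 (silt): t_1 = 10.6 × 0.14 / 0.08408 = 17.65 d
  layer 2 (silty sand): t_2 = 6.56 × 0.13 / 0.08408 = 10.14 d
  layer 3 (fractured sandstone): t_3 = 3.54 × 0.10 / 0.08408 = 4.210 d
Total t = Σ t_i = 32.00 days.

32.0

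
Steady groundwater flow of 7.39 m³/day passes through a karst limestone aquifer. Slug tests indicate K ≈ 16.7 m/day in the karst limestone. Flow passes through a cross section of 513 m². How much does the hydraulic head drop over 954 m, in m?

0.823

From Q = K·A·i, i = Q / (K·A) = 7.39 / (16.70 × 513.0) = 0.0008626.
Head loss Δh = i · L = 0.0008626 × 954 = 0.8229 m.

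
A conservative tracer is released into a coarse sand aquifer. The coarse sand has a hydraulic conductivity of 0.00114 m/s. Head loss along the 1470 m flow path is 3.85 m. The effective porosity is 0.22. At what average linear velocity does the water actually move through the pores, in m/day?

Convert K: 0.00114 m/s × 86400 = 98.50 m/day.
Hydraulic gradient i = Δh / L = 3.85 / 1470 = 0.002619.
Darcy flux q = K · i = 98.50 × 0.002619 = 0.2580 m/day.
Seepage velocity v = q / n_e = 0.2580 / 0.22 = 1.173 m/day.

1.17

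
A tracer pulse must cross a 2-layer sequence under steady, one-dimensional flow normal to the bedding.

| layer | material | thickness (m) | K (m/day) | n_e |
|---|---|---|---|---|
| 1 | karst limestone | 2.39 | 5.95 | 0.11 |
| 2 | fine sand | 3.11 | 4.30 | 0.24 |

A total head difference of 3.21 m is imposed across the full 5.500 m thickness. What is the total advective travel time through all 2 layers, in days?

With flow normal to the layers, continuity requires the same specific discharge q through every layer.
Σ(b_i/K_i) = 2.39/5.95 + 3.11/4.30 = 1.125 d.
q = Δh / Σ(b_i/K_i) = 3.21 / 1.125 = 2.853 m/day.
In each layer the seepage velocity is v_i = q/n_i, so the layer transit time is t_i = b_i·n_i / q:
  layer 1 (karst limestone): t_1 = 2.39 × 0.11 / 2.853 = 0.09213 d
  layer 2 (fine sand): t_2 = 3.11 × 0.24 / 2.853 = 0.2616 d
Total t = Σ t_i = 0.3537 days.

0.354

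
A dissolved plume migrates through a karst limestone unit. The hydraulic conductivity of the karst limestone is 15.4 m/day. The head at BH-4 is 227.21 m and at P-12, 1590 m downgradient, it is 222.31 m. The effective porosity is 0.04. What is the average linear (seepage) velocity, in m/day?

Hydraulic gradient i = (227.21 − 222.31) / 1590 = 4.9 / 1590 = 0.003082.
Darcy flux q = K · i = 15.40 × 0.003082 = 0.04746 m/day.
Seepage velocity v = q / n_e = 0.04746 / 0.04 = 1.186 m/day.

1.19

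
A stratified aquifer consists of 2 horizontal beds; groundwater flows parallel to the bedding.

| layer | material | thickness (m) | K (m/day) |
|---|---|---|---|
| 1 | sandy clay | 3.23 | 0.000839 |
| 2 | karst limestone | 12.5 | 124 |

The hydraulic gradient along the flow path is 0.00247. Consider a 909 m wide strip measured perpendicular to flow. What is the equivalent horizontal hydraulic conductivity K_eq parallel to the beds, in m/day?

98.5

Flow is parallel to layering, so each bed carries its own Darcy discharge and the transmissivities add.
Σ(K_i·b_i) = 0.000839×3.23 + 124×12.5 = 1550 m²/day.
Total thickness b = 15.73 m, so K_eq = Σ(K_i·b_i)/b = 98.54 m/day.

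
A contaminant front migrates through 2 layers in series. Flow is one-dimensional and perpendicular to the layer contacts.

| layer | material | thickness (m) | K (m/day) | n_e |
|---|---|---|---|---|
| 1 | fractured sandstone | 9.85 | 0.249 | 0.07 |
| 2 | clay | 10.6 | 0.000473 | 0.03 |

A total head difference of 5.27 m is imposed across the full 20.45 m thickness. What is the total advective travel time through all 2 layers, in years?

11.8

With flow normal to the layers, continuity requires the same specific discharge q through every layer.
Σ(b_i/K_i) = 9.85/0.249 + 10.6/0.000473 = 22450 d.
q = Δh / Σ(b_i/K_i) = 5.27 / 22450 = 0.0002347 m/day.
In each layer the seepage velocity is v_i = q/n_i, so the layer transit time is t_i = b_i·n_i / q:
  layer 1 (fractured sandstone): t_1 = 9.85 × 0.07 / 0.0002347 = 2937 d
  layer 2 (clay): t_2 = 10.6 × 0.03 / 0.0002347 = 1355 d
Total t = Σ t_i = 4292 days = 11.75 years.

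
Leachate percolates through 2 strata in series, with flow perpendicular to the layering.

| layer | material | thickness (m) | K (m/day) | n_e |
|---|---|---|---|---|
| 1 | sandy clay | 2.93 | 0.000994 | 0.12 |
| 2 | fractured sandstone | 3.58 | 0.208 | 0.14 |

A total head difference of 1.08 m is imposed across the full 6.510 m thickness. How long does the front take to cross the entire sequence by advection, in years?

With flow normal to the layers, continuity requires the same specific discharge q through every layer.
Σ(b_i/K_i) = 2.93/0.000994 + 3.58/0.208 = 2965 d.
q = Δh / Σ(b_i/K_i) = 1.08 / 2965 = 0.0003643 m/day.
In each layer the seepage velocity is v_i = q/n_i, so the layer transit time is t_i = b_i·n_i / q:
  layer 1 (sandy clay): t_1 = 2.93 × 0.12 / 0.0003643 = 965.2 d
  layer 2 (fractured sandstone): t_2 = 3.58 × 0.14 / 0.0003643 = 1376 d
Total t = Σ t_i = 2341 days = 6.410 years.

6.41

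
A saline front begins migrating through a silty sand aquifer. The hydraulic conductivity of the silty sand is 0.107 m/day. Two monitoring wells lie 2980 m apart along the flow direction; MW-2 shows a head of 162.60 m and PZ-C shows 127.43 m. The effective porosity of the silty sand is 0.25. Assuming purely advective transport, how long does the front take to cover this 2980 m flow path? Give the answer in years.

Hydraulic gradient i = (162.60 − 127.43) / 2980 = 35.17 / 2980 = 0.01180.
Darcy flux q = K · i = 0.1070 × 0.01180 = 0.001263 m/day.
Seepage velocity v = q / n_e = 0.001263 / 0.25 = 0.005051 m/day.
Travel time t = L / v = 2980 / 0.005051 = 5.900e+05 days = 1615 years.

1620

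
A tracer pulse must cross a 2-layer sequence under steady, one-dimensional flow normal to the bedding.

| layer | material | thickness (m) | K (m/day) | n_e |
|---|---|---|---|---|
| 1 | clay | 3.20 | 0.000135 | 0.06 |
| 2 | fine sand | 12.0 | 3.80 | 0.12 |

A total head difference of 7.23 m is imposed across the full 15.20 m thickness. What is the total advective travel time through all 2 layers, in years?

With flow normal to the layers, continuity requires the same specific discharge q through every layer.
Σ(b_i/K_i) = 3.20/0.000135 + 12.0/3.80 = 23707 d.
q = Δh / Σ(b_i/K_i) = 7.23 / 23707 = 0.0003050 m/day.
In each layer the seepage velocity is v_i = q/n_i, so the layer transit time is t_i = b_i·n_i / q:
  layer 1 (clay): t_1 = 3.20 × 0.06 / 0.0003050 = 629.6 d
  layer 2 (fine sand): t_2 = 12.0 × 0.12 / 0.0003050 = 4722 d
Total t = Σ t_i = 5351 days = 14.65 years.

14.7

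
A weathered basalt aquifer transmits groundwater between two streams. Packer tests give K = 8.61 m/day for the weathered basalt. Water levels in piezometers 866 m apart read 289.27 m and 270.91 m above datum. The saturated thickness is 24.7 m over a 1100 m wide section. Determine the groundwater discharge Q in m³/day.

4960

Cross-sectional area A = 1100 × 24.7 = 27170 m².
Hydraulic gradient i = (289.27 − 270.91) / 866 = 18.36 / 866 = 0.02120.
Darcy's law: Q = K · A · i = 8.610 × 27170 × 0.02120 = 4960 m³/day.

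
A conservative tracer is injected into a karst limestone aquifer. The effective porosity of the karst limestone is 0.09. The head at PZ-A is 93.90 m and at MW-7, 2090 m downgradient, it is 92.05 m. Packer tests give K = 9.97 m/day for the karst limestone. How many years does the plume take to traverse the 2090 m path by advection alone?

Hydraulic gradient i = (93.90 − 92.05) / 2090 = 1.85 / 2090 = 0.0008852.
Darcy flux q = K · i = 9.970 × 0.0008852 = 0.008825 m/day.
Seepage velocity v = q / n_e = 0.008825 / 0.09 = 0.09806 m/day.
Travel time t = L / v = 2090 / 0.09806 = 21314 days = 58.35 years.

58.4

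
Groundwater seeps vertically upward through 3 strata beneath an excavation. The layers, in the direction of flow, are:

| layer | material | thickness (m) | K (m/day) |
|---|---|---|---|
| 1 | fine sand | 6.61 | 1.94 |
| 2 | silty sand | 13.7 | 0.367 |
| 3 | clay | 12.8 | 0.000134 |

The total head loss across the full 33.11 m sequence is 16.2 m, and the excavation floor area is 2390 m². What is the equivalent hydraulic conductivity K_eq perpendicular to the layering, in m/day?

Flow is perpendicular to layering, so the layers act in series and the equivalent K is the thickness-weighted harmonic mean.
Total thickness L = 6.61 + 13.7 + 12.8 = 33.11 m.
Σ(b_i/K_i) = 6.61/1.94 + 13.7/0.367 + 12.8/0.000134 = 95563 d.
K_eq = L / Σ(b_i/K_i) = 33.11 / 95563 = 0.0003465 m/day.

0.000346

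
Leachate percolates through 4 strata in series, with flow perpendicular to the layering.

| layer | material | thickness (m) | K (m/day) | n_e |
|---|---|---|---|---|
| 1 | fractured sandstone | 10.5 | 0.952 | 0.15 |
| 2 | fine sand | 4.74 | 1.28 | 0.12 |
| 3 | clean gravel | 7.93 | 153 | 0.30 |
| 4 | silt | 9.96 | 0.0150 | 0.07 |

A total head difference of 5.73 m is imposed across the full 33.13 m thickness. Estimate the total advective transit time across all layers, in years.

With flow normal to the layers, continuity requires the same specific discharge q through every layer.
Σ(b_i/K_i) = 10.5/0.952 + 4.74/1.28 + 7.93/153 + 9.96/0.0150 = 678.8 d.
q = Δh / Σ(b_i/K_i) = 5.73 / 678.8 = 0.008442 m/day.
In each layer the seepage velocity is v_i = q/n_i, so the layer transit time is t_i = b_i·n_i / q:
  layer 1 (fractured sandstone): t_1 = 10.5 × 0.15 / 0.008442 = 186.6 d
  layer 2 (fine sand): t_2 = 4.74 × 0.12 / 0.008442 = 67.38 d
  layer 3 (clean gravel): t_3 = 7.93 × 0.30 / 0.008442 = 281.8 d
  layer 4 (silt): t_4 = 9.96 × 0.07 / 0.008442 = 82.59 d
Total t = Σ t_i = 618.4 days = 1.693 years.

1.69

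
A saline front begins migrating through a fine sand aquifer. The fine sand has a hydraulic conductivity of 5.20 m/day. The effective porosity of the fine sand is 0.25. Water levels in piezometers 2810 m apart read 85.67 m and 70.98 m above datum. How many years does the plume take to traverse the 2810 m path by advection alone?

Hydraulic gradient i = (85.67 − 70.98) / 2810 = 14.69 / 2810 = 0.005228.
Darcy flux q = K · i = 5.200 × 0.005228 = 0.02718 m/day.
Seepage velocity v = q / n_e = 0.02718 / 0.25 = 0.1087 m/day.
Travel time t = L / v = 2810 / 0.1087 = 25842 days = 70.75 years.

70.8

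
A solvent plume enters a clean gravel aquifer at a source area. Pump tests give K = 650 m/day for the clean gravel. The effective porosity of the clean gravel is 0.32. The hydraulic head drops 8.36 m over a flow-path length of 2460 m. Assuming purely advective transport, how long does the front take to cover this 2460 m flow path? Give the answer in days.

Hydraulic gradient i = Δh / L = 8.36 / 2460 = 0.003398.
Darcy flux q = K · i = 650.0 × 0.003398 = 2.209 m/day.
Seepage velocity v = q / n_e = 2.209 / 0.32 = 6.903 m/day.
Travel time t = L / v = 2460 / 6.903 = 356.4 days.

356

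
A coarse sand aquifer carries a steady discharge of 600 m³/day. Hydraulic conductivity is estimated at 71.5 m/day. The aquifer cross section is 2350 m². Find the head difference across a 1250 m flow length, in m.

From Q = K·A·i, i = Q / (K·A) = 600 / (71.50 × 2350) = 0.003571.
Head loss Δh = i · L = 0.003571 × 1250 = 4.464 m.

4.46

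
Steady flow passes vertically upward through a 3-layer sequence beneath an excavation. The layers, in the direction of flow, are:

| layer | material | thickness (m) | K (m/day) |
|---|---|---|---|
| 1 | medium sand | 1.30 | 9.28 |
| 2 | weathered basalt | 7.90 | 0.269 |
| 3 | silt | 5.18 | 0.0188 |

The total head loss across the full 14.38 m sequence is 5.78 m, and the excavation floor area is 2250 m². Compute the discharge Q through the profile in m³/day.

42.6

Flow is perpendicular to layering, so the layers act in series and the equivalent K is the thickness-weighted harmonic mean.
Total thickness L = 1.30 + 7.90 + 5.18 = 14.38 m.
Σ(b_i/K_i) = 1.30/9.28 + 7.90/0.269 + 5.18/0.0188 = 305.0 d.
K_eq = L / Σ(b_i/K_i) = 14.38 / 305.0 = 0.04714 m/day.
Q = K_eq · A · (Δh/L) = 0.04714 × 2250 × (5.78/14.38) = 42.63 m³/day.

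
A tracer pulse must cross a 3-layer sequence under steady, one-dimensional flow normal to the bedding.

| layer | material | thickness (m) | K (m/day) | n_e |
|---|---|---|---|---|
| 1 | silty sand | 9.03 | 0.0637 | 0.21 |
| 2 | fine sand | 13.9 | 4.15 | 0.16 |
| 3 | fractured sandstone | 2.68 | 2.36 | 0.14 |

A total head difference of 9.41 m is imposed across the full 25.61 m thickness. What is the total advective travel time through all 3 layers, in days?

With flow normal to the layers, continuity requires the same specific discharge q through every layer.
Σ(b_i/K_i) = 9.03/0.0637 + 13.9/4.15 + 2.68/2.36 = 146.2 d.
q = Δh / Σ(b_i/K_i) = 9.41 / 146.2 = 0.06434 m/day.
In each layer the seepage velocity is v_i = q/n_i, so the layer transit time is t_i = b_i·n_i / q:
  layer 1 (silty sand): t_1 = 9.03 × 0.21 / 0.06434 = 29.47 d
  layer 2 (fine sand): t_2 = 13.9 × 0.16 / 0.06434 = 34.56 d
  layer 3 (fractured sandstone): t_3 = 2.68 × 0.14 / 0.06434 = 5.831 d
Total t = Σ t_i = 69.87 days.

69.9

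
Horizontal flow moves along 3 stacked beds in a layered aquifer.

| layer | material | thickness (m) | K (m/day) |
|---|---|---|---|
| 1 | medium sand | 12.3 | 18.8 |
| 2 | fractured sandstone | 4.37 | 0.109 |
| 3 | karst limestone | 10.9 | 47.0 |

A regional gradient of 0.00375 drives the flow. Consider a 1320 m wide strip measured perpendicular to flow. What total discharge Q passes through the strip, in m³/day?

Flow is parallel to layering, so each bed carries its own Darcy discharge and the transmissivities add.
Σ(K_i·b_i) = 18.8×12.3 + 0.109×4.37 + 47.0×10.9 = 744.0 m²/day.
Hydraulic gradient i = 0.00375.
Q = Σ(K_i·b_i) · W · i = 744.0 × 1320 × 0.003750 = 3683 m³/day.

3680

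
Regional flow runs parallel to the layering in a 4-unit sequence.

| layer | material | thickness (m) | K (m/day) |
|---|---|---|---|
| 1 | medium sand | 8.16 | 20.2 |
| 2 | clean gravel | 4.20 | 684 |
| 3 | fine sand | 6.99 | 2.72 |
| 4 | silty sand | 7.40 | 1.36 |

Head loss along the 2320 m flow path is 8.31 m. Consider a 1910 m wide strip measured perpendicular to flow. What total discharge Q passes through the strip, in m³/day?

Flow is parallel to layering, so each bed carries its own Darcy discharge and the transmissivities add.
Σ(K_i·b_i) = 20.2×8.16 + 684×4.20 + 2.72×6.99 + 1.36×7.40 = 3067 m²/day.
Hydraulic gradient i = Δh / L = 8.31 / 2320 = 0.003582.
Q = Σ(K_i·b_i) · W · i = 3067 × 1910 × 0.003582 = 20981 m³/day.

21000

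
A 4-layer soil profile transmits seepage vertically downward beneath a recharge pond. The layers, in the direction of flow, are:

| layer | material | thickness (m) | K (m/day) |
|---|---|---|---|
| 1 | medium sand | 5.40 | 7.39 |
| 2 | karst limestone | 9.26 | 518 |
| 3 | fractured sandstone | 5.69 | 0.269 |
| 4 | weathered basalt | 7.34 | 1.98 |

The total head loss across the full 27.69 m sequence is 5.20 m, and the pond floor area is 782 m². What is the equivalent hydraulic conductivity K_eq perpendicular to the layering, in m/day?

1.08

Flow is perpendicular to layering, so the layers act in series and the equivalent K is the thickness-weighted harmonic mean.
Total thickness L = 5.40 + 9.26 + 5.69 + 7.34 = 27.69 m.
Σ(b_i/K_i) = 5.40/7.39 + 9.26/518 + 5.69/0.269 + 7.34/1.98 = 25.61 d.
K_eq = L / Σ(b_i/K_i) = 27.69 / 25.61 = 1.081 m/day.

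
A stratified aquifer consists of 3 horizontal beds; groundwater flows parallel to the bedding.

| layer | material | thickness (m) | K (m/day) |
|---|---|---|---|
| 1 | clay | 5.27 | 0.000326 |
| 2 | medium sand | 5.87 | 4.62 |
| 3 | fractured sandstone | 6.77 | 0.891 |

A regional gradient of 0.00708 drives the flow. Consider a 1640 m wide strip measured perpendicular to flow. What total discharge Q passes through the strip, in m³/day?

Flow is parallel to layering, so each bed carries its own Darcy discharge and the transmissivities add.
Σ(K_i·b_i) = 0.000326×5.27 + 4.62×5.87 + 0.891×6.77 = 33.15 m²/day.
Hydraulic gradient i = 0.00708.
Q = Σ(K_i·b_i) · W · i = 33.15 × 1640 × 0.007080 = 384.9 m³/day.

385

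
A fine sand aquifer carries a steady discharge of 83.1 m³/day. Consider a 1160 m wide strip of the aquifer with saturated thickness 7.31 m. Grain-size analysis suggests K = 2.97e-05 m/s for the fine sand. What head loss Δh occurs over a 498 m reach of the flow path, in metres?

1.90

Convert K: 2.97e-05 m/s × 86400 = 2.566 m/day.
Cross-sectional area A = 1160 × 7.31 = 8480 m².
From Q = K·A·i, i = Q / (K·A) = 83.1 / (2.566 × 8480) = 0.003819.
Head loss Δh = i · L = 0.003819 × 498 = 1.902 m.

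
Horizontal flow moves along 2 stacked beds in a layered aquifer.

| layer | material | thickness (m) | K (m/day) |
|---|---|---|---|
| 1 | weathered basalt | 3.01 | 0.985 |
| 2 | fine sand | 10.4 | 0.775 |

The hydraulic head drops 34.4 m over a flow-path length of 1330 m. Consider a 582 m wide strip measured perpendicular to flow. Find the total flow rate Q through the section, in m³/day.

166

Flow is parallel to layering, so each bed carries its own Darcy discharge and the transmissivities add.
Σ(K_i·b_i) = 0.985×3.01 + 0.775×10.4 = 11.02 m²/day.
Hydraulic gradient i = Δh / L = 34.4 / 1330 = 0.02586.
Q = Σ(K_i·b_i) · W · i = 11.02 × 582 × 0.02586 = 166.0 m³/day.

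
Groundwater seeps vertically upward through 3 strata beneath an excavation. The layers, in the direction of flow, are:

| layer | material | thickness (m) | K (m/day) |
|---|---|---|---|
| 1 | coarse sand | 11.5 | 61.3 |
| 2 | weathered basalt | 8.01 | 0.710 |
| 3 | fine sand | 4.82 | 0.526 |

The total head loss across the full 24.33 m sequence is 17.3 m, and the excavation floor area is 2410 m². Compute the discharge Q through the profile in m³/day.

Flow is perpendicular to layering, so the layers act in series and the equivalent K is the thickness-weighted harmonic mean.
Total thickness L = 11.5 + 8.01 + 4.82 = 24.33 m.
Σ(b_i/K_i) = 11.5/61.3 + 8.01/0.710 + 4.82/0.526 = 20.63 d.
K_eq = L / Σ(b_i/K_i) = 24.33 / 20.63 = 1.179 m/day.
Q = K_eq · A · (Δh/L) = 1.179 × 2410 × (17.3/24.33) = 2021 m³/day.

2020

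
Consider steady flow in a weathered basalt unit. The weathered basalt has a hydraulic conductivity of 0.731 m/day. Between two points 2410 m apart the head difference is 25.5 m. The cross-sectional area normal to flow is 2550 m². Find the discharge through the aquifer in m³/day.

19.7

Hydraulic gradient i = Δh / L = 25.5 / 2410 = 0.01058.
Darcy's law: Q = K · A · i = 0.7310 × 2550 × 0.01058 = 19.72 m³/day.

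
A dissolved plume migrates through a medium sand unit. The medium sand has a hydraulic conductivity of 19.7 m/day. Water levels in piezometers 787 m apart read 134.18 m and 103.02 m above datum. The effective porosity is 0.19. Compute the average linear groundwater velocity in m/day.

4.11

Hydraulic gradient i = (134.18 − 103.02) / 787 = 31.16 / 787 = 0.03959.
Darcy flux q = K · i = 19.70 × 0.03959 = 0.7800 m/day.
Seepage velocity v = q / n_e = 0.7800 / 0.19 = 4.105 m/day.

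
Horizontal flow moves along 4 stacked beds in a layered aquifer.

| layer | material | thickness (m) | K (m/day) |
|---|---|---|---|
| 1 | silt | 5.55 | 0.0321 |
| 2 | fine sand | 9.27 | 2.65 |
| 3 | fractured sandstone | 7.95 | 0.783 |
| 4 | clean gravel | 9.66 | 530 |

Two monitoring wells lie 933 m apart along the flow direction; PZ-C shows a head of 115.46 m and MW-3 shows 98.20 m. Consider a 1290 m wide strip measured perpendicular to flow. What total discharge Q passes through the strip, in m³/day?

123000

Flow is parallel to layering, so each bed carries its own Darcy discharge and the transmissivities add.
Σ(K_i·b_i) = 0.0321×5.55 + 2.65×9.27 + 0.783×7.95 + 530×9.66 = 5151 m²/day.
Hydraulic gradient i = (115.46 − 98.20) / 933 = 17.26 / 933 = 0.01850.
Q = Σ(K_i·b_i) · W · i = 5151 × 1290 × 0.01850 = 1.229e+05 m³/day.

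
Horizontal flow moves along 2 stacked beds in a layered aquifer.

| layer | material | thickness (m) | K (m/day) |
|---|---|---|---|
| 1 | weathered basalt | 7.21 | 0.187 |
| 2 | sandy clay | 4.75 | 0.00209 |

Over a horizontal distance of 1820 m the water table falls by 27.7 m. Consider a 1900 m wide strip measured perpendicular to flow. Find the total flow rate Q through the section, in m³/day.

39.3

Flow is parallel to layering, so each bed carries its own Darcy discharge and the transmissivities add.
Σ(K_i·b_i) = 0.187×7.21 + 0.00209×4.75 = 1.358 m²/day.
Hydraulic gradient i = Δh / L = 27.7 / 1820 = 0.01522.
Q = Σ(K_i·b_i) · W · i = 1.358 × 1900 × 0.01522 = 39.28 m³/day.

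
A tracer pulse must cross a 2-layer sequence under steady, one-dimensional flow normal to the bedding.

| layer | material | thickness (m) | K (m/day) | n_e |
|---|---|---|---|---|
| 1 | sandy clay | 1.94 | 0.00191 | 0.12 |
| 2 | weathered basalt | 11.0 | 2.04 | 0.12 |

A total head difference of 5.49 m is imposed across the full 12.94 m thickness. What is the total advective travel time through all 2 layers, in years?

With flow normal to the layers, continuity requires the same specific discharge q through every layer.
Σ(b_i/K_i) = 1.94/0.00191 + 11.0/2.04 = 1021 d.
q = Δh / Σ(b_i/K_i) = 5.49 / 1021 = 0.005377 m/day.
In each layer the seepage velocity is v_i = q/n_i, so the layer transit time is t_i = b_i·n_i / q:
  layer 1 (sandy clay): t_1 = 1.94 × 0.12 / 0.005377 = 43.30 d
  layer 2 (weathered basalt): t_2 = 11.0 × 0.12 / 0.005377 = 245.5 d
Total t = Σ t_i = 288.8 days = 0.7907 years.

0.791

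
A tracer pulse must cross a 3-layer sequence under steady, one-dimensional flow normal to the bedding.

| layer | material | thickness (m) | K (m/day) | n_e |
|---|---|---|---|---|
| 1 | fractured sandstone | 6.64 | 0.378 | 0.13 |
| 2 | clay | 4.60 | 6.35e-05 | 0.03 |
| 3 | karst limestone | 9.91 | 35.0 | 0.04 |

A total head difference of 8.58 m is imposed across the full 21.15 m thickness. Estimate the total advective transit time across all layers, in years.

32.3

With flow normal to the layers, continuity requires the same specific discharge q through every layer.
Σ(b_i/K_i) = 6.64/0.378 + 4.60/6.35e-05 + 9.91/35.0 = 72459 d.
q = Δh / Σ(b_i/K_i) = 8.58 / 72459 = 0.0001184 m/day.
In each layer the seepage velocity is v_i = q/n_i, so the layer transit time is t_i = b_i·n_i / q:
  layer 1 (fractured sandstone): t_1 = 6.64 × 0.13 / 0.0001184 = 7290 d
  layer 2 (clay): t_2 = 4.60 × 0.03 / 0.0001184 = 1165 d
  layer 3 (karst limestone): t_3 = 9.91 × 0.04 / 0.0001184 = 3348 d
Total t = Σ t_i = 11803 days = 32.31 years.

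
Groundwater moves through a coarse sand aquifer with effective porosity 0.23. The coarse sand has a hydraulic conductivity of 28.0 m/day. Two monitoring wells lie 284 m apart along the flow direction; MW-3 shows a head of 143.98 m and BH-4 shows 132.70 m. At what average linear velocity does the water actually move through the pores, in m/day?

4.84

Hydraulic gradient i = (143.98 − 132.70) / 284 = 11.28 / 284 = 0.03972.
Darcy flux q = K · i = 28.00 × 0.03972 = 1.112 m/day.
Seepage velocity v = q / n_e = 1.112 / 0.23 = 4.835 m/day.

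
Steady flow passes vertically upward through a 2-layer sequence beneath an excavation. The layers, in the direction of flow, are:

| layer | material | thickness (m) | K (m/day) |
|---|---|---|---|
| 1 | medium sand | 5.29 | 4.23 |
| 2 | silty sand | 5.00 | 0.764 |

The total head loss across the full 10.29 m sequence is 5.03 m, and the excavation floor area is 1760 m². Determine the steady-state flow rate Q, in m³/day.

1140

Flow is perpendicular to layering, so the layers act in series and the equivalent K is the thickness-weighted harmonic mean.
Total thickness L = 5.29 + 5.00 = 10.29 m.
Σ(b_i/K_i) = 5.29/4.23 + 5.00/0.764 = 7.795 d.
K_eq = L / Σ(b_i/K_i) = 10.29 / 7.795 = 1.320 m/day.
Q = K_eq · A · (Δh/L) = 1.320 × 1760 × (5.03/10.29) = 1136 m³/day.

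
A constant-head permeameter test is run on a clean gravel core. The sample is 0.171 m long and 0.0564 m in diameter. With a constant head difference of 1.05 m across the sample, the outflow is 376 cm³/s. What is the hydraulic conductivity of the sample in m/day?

Cross-sectional area A = π·(d/2)² = π × (0.0564/2)² = 0.002498 m².
Convert discharge: 376 cm³/s = 0.0003760 m³/s.
Darcy's law rearranged: K = Q·L / (A·Δh) = 0.0003760 × 0.171 / (0.002498 × 1.05) = 0.02451 m/s = 2118 m/day.

2120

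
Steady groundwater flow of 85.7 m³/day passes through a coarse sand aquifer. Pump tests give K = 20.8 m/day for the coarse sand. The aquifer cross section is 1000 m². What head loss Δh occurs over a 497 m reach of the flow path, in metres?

From Q = K·A·i, i = Q / (K·A) = 85.7 / (20.80 × 1000) = 0.004120.
Head loss Δh = i · L = 0.004120 × 497 = 2.048 m.

2.05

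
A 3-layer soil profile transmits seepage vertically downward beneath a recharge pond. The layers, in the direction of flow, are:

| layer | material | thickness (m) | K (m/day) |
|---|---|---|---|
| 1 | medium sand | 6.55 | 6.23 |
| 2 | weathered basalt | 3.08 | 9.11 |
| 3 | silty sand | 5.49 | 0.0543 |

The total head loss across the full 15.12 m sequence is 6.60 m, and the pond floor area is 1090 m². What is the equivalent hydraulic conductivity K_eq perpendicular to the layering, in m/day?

0.148

Flow is perpendicular to layering, so the layers act in series and the equivalent K is the thickness-weighted harmonic mean.
Total thickness L = 6.55 + 3.08 + 5.49 = 15.12 m.
Σ(b_i/K_i) = 6.55/6.23 + 3.08/9.11 + 5.49/0.0543 = 102.5 d.
K_eq = L / Σ(b_i/K_i) = 15.12 / 102.5 = 0.1475 m/day.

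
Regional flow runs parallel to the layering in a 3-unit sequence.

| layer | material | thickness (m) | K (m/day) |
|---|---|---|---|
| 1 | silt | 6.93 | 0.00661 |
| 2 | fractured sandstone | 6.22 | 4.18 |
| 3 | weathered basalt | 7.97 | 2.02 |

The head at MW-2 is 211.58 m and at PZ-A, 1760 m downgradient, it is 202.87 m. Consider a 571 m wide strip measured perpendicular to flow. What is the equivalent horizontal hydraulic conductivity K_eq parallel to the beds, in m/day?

Flow is parallel to layering, so each bed carries its own Darcy discharge and the transmissivities add.
Σ(K_i·b_i) = 0.00661×6.93 + 4.18×6.22 + 2.02×7.97 = 42.14 m²/day.
Total thickness b = 21.12 m, so K_eq = Σ(K_i·b_i)/b = 1.995 m/day.

2.00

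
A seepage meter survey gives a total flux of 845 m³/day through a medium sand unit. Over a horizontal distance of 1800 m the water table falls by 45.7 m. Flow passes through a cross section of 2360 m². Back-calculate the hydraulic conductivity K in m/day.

14.1

Hydraulic gradient i = Δh / L = 45.7 / 1800 = 0.02539.
From Q = K·A·i, K = Q / (A·i) = 845 / (2360 × 0.02539) = 14.10 m/day.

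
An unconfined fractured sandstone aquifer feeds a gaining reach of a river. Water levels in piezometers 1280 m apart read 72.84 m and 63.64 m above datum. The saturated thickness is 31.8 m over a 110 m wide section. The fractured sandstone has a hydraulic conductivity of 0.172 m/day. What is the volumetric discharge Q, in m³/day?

4.32

Cross-sectional area A = 110 × 31.8 = 3498 m².
Hydraulic gradient i = (72.84 − 63.64) / 1280 = 9.2 / 1280 = 0.007187.
Darcy's law: Q = K · A · i = 0.1720 × 3498 × 0.007187 = 4.324 m³/day.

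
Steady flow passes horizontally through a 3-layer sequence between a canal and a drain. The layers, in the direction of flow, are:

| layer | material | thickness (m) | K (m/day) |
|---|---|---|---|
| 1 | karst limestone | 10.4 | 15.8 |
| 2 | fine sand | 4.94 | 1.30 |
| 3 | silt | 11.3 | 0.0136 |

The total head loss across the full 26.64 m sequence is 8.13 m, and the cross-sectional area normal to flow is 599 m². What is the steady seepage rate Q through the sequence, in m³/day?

Flow is perpendicular to layering, so the layers act in series and the equivalent K is the thickness-weighted harmonic mean.
Total thickness L = 10.4 + 4.94 + 11.3 = 26.64 m.
Σ(b_i/K_i) = 10.4/15.8 + 4.94/1.30 + 11.3/0.0136 = 835.3 d.
K_eq = L / Σ(b_i/K_i) = 26.64 / 835.3 = 0.03189 m/day.
Q = K_eq · A · (Δh/L) = 0.03189 × 599 × (8.13/26.64) = 5.830 m³/day.

5.83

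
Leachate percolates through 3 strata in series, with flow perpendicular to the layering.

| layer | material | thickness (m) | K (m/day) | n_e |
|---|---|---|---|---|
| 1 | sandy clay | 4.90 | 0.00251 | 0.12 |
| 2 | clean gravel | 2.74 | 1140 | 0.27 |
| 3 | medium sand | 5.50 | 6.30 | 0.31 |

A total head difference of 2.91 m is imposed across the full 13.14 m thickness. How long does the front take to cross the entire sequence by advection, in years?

5.57

With flow normal to the layers, continuity requires the same specific discharge q through every layer.
Σ(b_i/K_i) = 4.90/0.00251 + 2.74/1140 + 5.50/6.30 = 1953 d.
q = Δh / Σ(b_i/K_i) = 2.91 / 1953 = 0.001490 m/day.
In each layer the seepage velocity is v_i = q/n_i, so the layer transit time is t_i = b_i·n_i / q:
  layer 1 (sandy clay): t_1 = 4.90 × 0.12 / 0.001490 = 394.6 d
  layer 2 (clean gravel): t_2 = 2.74 × 0.27 / 0.001490 = 496.5 d
  layer 3 (medium sand): t_3 = 5.50 × 0.31 / 0.001490 = 1144 d
Total t = Σ t_i = 2035 days = 5.573 years.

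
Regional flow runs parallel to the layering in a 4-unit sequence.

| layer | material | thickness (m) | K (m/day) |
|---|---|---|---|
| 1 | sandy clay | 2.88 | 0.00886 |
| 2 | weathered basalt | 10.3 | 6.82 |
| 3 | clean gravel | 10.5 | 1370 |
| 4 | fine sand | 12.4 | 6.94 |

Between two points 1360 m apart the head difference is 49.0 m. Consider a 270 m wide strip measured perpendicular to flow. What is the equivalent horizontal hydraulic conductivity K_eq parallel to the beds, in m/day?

403

Flow is parallel to layering, so each bed carries its own Darcy discharge and the transmissivities add.
Σ(K_i·b_i) = 0.00886×2.88 + 6.82×10.3 + 1370×10.5 + 6.94×12.4 = 14541 m²/day.
Total thickness b = 36.08 m, so K_eq = Σ(K_i·b_i)/b = 403.0 m/day.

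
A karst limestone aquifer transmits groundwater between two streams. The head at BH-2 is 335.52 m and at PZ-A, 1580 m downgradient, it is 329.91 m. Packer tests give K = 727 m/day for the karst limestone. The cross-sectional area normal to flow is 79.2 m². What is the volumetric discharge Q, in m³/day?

Hydraulic gradient i = (335.52 − 329.91) / 1580 = 5.61 / 1580 = 0.003551.
Darcy's law: Q = K · A · i = 727.0 × 79.20 × 0.003551 = 204.4 m³/day.

204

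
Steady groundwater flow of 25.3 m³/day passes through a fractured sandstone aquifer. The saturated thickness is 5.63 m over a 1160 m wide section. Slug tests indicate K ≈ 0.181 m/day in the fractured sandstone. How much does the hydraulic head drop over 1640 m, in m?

35.1

Cross-sectional area A = 1160 × 5.63 = 6531 m².
From Q = K·A·i, i = Q / (K·A) = 25.3 / (0.1810 × 6531) = 0.02140.
Head loss Δh = i · L = 0.02140 × 1640 = 35.10 m.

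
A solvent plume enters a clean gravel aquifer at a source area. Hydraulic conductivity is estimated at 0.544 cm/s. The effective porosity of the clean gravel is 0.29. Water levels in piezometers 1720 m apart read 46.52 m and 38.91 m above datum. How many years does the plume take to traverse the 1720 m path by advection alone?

Convert K: 0.544 cm/s × 864 = 470.0 m/day.
Hydraulic gradient i = (46.52 − 38.91) / 1720 = 7.61 / 1720 = 0.004424.
Darcy flux q = K · i = 470.0 × 0.004424 = 2.080 m/day.
Seepage velocity v = q / n_e = 2.080 / 0.29 = 7.171 m/day.
Travel time t = L / v = 1720 / 7.171 = 239.9 days = 0.6567 years.

0.657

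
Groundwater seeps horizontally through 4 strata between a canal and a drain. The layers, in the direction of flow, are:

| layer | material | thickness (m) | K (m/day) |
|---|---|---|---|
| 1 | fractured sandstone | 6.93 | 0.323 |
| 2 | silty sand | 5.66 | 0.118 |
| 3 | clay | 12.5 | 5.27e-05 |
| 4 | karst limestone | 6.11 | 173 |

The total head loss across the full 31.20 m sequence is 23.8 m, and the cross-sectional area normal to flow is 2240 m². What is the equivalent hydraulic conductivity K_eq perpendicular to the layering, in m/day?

Flow is perpendicular to layering, so the layers act in series and the equivalent K is the thickness-weighted harmonic mean.
Total thickness L = 6.93 + 5.66 + 12.5 + 6.11 = 31.20 m.
Σ(b_i/K_i) = 6.93/0.323 + 5.66/0.118 + 12.5/5.27e-05 + 6.11/173 = 2.373e+05 d.
K_eq = L / Σ(b_i/K_i) = 31.20 / 2.373e+05 = 0.0001315 m/day.

0.000132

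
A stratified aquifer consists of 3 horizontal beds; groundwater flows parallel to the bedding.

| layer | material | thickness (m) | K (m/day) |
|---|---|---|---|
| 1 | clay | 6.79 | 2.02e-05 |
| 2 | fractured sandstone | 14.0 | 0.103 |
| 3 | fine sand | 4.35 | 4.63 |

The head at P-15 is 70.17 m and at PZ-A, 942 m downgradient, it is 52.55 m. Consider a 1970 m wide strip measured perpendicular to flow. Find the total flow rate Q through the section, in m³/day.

Flow is parallel to layering, so each bed carries its own Darcy discharge and the transmissivities add.
Σ(K_i·b_i) = 2.02e-05×6.79 + 0.103×14.0 + 4.63×4.35 = 21.58 m²/day.
Hydraulic gradient i = (70.17 − 52.55) / 942 = 17.62 / 942 = 0.01870.
Q = Σ(K_i·b_i) · W · i = 21.58 × 1970 × 0.01870 = 795.3 m³/day.

795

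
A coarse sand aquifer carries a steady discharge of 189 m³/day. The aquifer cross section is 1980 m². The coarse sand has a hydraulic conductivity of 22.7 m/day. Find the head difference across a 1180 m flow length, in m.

4.96

From Q = K·A·i, i = Q / (K·A) = 189 / (22.70 × 1980) = 0.004205.
Head loss Δh = i · L = 0.004205 × 1180 = 4.962 m.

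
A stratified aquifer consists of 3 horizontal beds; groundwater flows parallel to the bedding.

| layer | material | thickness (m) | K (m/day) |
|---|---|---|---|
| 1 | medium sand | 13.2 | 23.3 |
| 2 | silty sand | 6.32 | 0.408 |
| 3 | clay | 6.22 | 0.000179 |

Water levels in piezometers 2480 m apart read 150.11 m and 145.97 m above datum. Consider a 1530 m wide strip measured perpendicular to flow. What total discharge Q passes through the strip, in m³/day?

792

Flow is parallel to layering, so each bed carries its own Darcy discharge and the transmissivities add.
Σ(K_i·b_i) = 23.3×13.2 + 0.408×6.32 + 0.000179×6.22 = 310.1 m²/day.
Hydraulic gradient i = (150.11 − 145.97) / 2480 = 4.14 / 2480 = 0.001669.
Q = Σ(K_i·b_i) · W · i = 310.1 × 1530 × 0.001669 = 792.1 m³/day.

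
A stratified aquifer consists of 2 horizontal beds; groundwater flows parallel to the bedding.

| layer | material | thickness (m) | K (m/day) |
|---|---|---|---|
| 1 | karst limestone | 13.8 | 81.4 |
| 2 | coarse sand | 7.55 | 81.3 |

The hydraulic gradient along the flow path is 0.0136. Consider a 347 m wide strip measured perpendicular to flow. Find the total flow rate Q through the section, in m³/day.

Flow is parallel to layering, so each bed carries its own Darcy discharge and the transmissivities add.
Σ(K_i·b_i) = 81.4×13.8 + 81.3×7.55 = 1737 m²/day.
Hydraulic gradient i = 0.0136.
Q = Σ(K_i·b_i) · W · i = 1737 × 347 × 0.01360 = 8198 m³/day.

8200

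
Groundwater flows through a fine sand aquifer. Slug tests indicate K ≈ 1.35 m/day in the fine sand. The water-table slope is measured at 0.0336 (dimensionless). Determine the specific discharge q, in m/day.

0.0454

Hydraulic gradient i = 0.0336.
Specific discharge q = K · i = 1.350 × 0.03360 = 0.04536 m/day.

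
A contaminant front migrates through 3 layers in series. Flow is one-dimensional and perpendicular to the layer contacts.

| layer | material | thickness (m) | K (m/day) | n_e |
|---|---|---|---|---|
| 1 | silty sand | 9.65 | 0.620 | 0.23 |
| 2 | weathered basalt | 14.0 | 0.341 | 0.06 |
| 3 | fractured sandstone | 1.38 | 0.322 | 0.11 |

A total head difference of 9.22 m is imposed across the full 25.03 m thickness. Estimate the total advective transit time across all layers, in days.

With flow normal to the layers, continuity requires the same specific discharge q through every layer.
Σ(b_i/K_i) = 9.65/0.620 + 14.0/0.341 + 1.38/0.322 = 60.91 d.
q = Δh / Σ(b_i/K_i) = 9.22 / 60.91 = 0.1514 m/day.
In each layer the seepage velocity is v_i = q/n_i, so the layer transit time is t_i = b_i·n_i / q:
  layer 1 (silty sand): t_1 = 9.65 × 0.23 / 0.1514 = 14.66 d
  layer 2 (weathered basalt): t_2 = 14.0 × 0.06 / 0.1514 = 5.549 d
  layer 3 (fractured sandstone): t_3 = 1.38 × 0.11 / 0.1514 = 1.003 d
Total t = Σ t_i = 21.21 days.

21.2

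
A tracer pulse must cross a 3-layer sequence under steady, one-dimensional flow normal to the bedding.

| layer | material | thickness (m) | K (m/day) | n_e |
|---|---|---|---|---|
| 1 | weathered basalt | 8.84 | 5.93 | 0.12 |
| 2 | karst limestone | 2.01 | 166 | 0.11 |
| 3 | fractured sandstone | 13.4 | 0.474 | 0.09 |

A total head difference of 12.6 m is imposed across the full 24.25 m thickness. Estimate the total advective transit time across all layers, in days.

5.88

With flow normal to the layers, continuity requires the same specific discharge q through every layer.
Σ(b_i/K_i) = 8.84/5.93 + 2.01/166 + 13.4/0.474 = 29.77 d.
q = Δh / Σ(b_i/K_i) = 12.6 / 29.77 = 0.4232 m/day.
In each layer the seepage velocity is v_i = q/n_i, so the layer transit time is t_i = b_i·n_i / q:
  layer 1 (weathered basalt): t_1 = 8.84 × 0.12 / 0.4232 = 2.507 d
  layer 2 (karst limestone): t_2 = 2.01 × 0.11 / 0.4232 = 0.5224 d
  layer 3 (fractured sandstone): t_3 = 13.4 × 0.09 / 0.4232 = 2.850 d
Total t = Σ t_i = 5.879 days.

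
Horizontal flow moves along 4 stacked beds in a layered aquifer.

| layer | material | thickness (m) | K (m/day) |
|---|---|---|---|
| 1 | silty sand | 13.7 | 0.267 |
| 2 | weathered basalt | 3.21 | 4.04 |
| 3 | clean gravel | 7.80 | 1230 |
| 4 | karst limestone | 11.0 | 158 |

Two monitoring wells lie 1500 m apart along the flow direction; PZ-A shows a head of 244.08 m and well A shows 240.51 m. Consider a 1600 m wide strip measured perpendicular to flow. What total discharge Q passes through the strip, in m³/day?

Flow is parallel to layering, so each bed carries its own Darcy discharge and the transmissivities add.
Σ(K_i·b_i) = 0.267×13.7 + 4.04×3.21 + 1230×7.80 + 158×11.0 = 11349 m²/day.
Hydraulic gradient i = (244.08 − 240.51) / 1500 = 3.57 / 1500 = 0.002380.
Q = Σ(K_i·b_i) · W · i = 11349 × 1600 × 0.002380 = 43216 m³/day.

43200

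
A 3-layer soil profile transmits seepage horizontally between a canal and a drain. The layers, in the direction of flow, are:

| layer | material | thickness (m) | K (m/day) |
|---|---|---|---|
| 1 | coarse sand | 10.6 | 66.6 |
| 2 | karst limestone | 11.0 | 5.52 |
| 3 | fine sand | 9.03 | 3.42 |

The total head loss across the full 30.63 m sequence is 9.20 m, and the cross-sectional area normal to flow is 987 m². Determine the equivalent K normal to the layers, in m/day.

Flow is perpendicular to layering, so the layers act in series and the equivalent K is the thickness-weighted harmonic mean.
Total thickness L = 10.6 + 11.0 + 9.03 = 30.63 m.
Σ(b_i/K_i) = 10.6/66.6 + 11.0/5.52 + 9.03/3.42 = 4.792 d.
K_eq = L / Σ(b_i/K_i) = 30.63 / 4.792 = 6.392 m/day.

6.39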